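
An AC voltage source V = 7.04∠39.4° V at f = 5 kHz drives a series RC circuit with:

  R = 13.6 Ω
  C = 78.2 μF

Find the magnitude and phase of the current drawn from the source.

Step 1 — Angular frequency: ω = 2π·f = 2π·5000 = 3.142e+04 rad/s.
Step 2 — Component impedances:
  R: Z = R = 13.6 Ω
  C: Z = 1/(jωC) = -j/(ω·C) = 0 - j0.407 Ω
Step 3 — Series combination: Z_total = R + C = 13.6 - j0.407 Ω = 13.61∠-1.7° Ω.
Step 4 — Source phasor: V = 7.04∠39.4° V = 5.44 + j4.469 V.
Step 5 — Ohm's law: I = V / Z_total = (5.44 + j4.469) / (13.6 - j0.407) = 0.3898 + j0.3402 A.
Step 6 — Convert to polar: |I| = 0.5174 A, ∠I = 41.1°.

I = 0.5174∠41.1° A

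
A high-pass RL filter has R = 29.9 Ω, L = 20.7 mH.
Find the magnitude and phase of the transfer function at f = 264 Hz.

Step 1 — Angular frequency: ω = 2π·264 = 1659 rad/s.
Step 2 — Transfer function: H(jω) = jωL/(R + jωL).
Step 3 — Numerator jωL = j·34.34; denominator R + jωL = 29.9 + j34.34.
Step 4 — H = 0.5687 + j0.4953.
Step 5 — Magnitude: |H| = 0.7541 (-2.5 dB); phase: φ = 41.0°.

|H| = 0.7541 (-2.5 dB), φ = 41.0°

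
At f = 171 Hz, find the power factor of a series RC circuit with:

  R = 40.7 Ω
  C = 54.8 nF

Step 1 — Angular frequency: ω = 2π·f = 2π·171 = 1074 rad/s.
Step 2 — Component impedances:
  R: Z = R = 40.7 Ω
  C: Z = 1/(jωC) = -j/(ω·C) = 0 - j1.698e+04 Ω
Step 3 — Series combination: Z_total = R + C = 40.7 - j1.698e+04 Ω = 1.698e+04∠-89.9° Ω.
Step 4 — Power factor: PF = cos(φ) = Re(Z)/|Z| = 40.7/16984 = 0.002396.
Step 5 — Type: Im(Z) = -1.698e+04 ⇒ leading (phase φ = -89.9°).

PF = 0.002396 (leading, φ = -89.9°)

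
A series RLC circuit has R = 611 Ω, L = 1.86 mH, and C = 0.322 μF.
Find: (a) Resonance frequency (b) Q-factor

Step 1 — Resonance condition Im(Z)=0 gives ω₀ = 1/√(LC).
Step 2 — ω₀ = 1/√(0.00186·3.22e-07) = 4.086e+04 rad/s.
Step 3 — f₀ = ω₀/(2π) = 6503 Hz.
Step 4 — Series Q: Q = ω₀L/R = 4.086e+04·0.00186/611 = 0.1244.

(a) f₀ = 6503 Hz  (b) Q = 0.1244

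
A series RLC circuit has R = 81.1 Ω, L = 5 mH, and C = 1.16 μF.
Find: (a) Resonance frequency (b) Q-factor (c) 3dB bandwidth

Step 1 — Resonance condition Im(Z)=0 gives ω₀ = 1/√(LC).
Step 2 — ω₀ = 1/√(0.005·1.16e-06) = 1.313e+04 rad/s.
Step 3 — f₀ = ω₀/(2π) = 2090 Hz.
Step 4 — Series Q: Q = ω₀L/R = 1.313e+04·0.005/81.1 = 0.8095.
Step 5 — 3dB bandwidth: Δω = ω₀/Q = 1.622e+04 rad/s; BW = Δω/(2π) = 2581 Hz.

(a) f₀ = 2090 Hz  (b) Q = 0.8095  (c) BW = 2581 Hz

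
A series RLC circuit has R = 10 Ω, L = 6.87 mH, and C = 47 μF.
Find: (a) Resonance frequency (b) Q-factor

Step 1 — Resonance condition Im(Z)=0 gives ω₀ = 1/√(LC).
Step 2 — ω₀ = 1/√(0.00687·4.7e-05) = 1760 rad/s.
Step 3 — f₀ = ω₀/(2π) = 280.1 Hz.
Step 4 — Series Q: Q = ω₀L/R = 1760·0.00687/10 = 1.209.

(a) f₀ = 280.1 Hz  (b) Q = 1.209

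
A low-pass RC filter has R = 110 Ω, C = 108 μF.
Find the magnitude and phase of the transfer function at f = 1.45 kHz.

Step 1 — Angular frequency: ω = 2π·1450 = 9111 rad/s.
Step 2 — Transfer function: H(jω) = 1/(1 + jωRC).
Step 3 — Denominator: 1 + jωRC = 1 + j·9111·110·0.000108 = 1 + j108.2.
Step 4 — H = 8.536e-05 - j0.009238.
Step 5 — Magnitude: |H| = 0.009239 (-40.7 dB); phase: φ = -89.5°.

|H| = 0.009239 (-40.7 dB), φ = -89.5°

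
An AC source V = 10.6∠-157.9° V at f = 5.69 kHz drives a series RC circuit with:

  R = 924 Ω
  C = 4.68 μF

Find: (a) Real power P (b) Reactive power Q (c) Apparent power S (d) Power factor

Step 1 — Angular frequency: ω = 2π·f = 2π·5690 = 3.575e+04 rad/s.
Step 2 — Component impedances:
  R: Z = R = 924 Ω
  C: Z = 1/(jωC) = -j/(ω·C) = 0 - j5.977 Ω
Step 3 — Series combination: Z_total = R + C = 924 - j5.977 Ω = 924∠-0.4° Ω.
Step 4 — Source phasor: V = 10.6∠-157.9° V = -9.821 - j3.988 V.
Step 5 — Current: I = V / Z = -0.0106 - j0.004385 A = 0.01147∠-157.5° A.
Step 6 — Complex power: S = V·I* = 0.1216 - j0.0007865 VA.
Step 7 — Real power: P = Re(S) = 0.1216 W.
Step 8 — Reactive power: Q = Im(S) = -0.0007865 VAR.
Step 9 — Apparent power: |S| = 0.1216 VA.
Step 10 — Power factor: PF = P/|S| = 1 (leading).

(a) P = 0.1216 W  (b) Q = -0.0007865 VAR  (c) S = 0.1216 VA  (d) PF = 1 (leading)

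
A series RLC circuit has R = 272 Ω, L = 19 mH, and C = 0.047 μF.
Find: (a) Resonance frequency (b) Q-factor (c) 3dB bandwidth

Step 1 — Resonance: ω₀ = 1/√(LC) = 1/√(0.019·4.7e-08) = 3.346e+04 rad/s.
Step 2 — f₀ = ω₀/(2π) = 5326 Hz.
Step 3 — Series Q: Q = ω₀L/R = 3.346e+04·0.019/272 = 2.338.
Step 4 — Bandwidth: Δω = ω₀/Q = 1.432e+04 rad/s; BW = Δω/(2π) = 2278 Hz.

(a) f₀ = 5326 Hz  (b) Q = 2.338  (c) BW = 2278 Hz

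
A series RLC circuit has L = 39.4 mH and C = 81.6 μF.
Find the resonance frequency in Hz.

Step 1 — Resonance condition Im(Z)=0 gives ω₀ = 1/√(LC).
Step 2 — ω₀ = 1/√(0.0394·8.16e-05) = 557.7 rad/s.
Step 3 — f₀ = ω₀/(2π) = 88.76 Hz.

f₀ = 88.76 Hz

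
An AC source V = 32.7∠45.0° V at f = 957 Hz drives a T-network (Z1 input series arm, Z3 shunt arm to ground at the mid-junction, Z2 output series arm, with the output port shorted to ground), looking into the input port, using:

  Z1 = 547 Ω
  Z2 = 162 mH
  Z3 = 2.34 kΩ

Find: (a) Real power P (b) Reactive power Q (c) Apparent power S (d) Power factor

Step 1 — Angular frequency: ω = 2π·f = 2π·957 = 6013 rad/s.
Step 2 — Component impedances:
  Z1: Z = R = 547 Ω
  Z2: Z = jωL = j·6013·0.162 = 0 + j974.1 Ω
  Z3: Z = R = 2340 Ω
Step 3 — With the output port shorted to ground, the output series arm Z2 runs from the junction to ground; the shunt arm Z3 also runs from the junction to ground. They appear in parallel: Z3 || Z2 = 345.6 + j830.2 Ω.
Step 4 — Series with input arm Z1: Z_in = Z1 + (Z3 || Z2) = 892.6 + j830.2 Ω = 1219∠42.9° Ω.
Step 5 — Source phasor: V = 32.7∠45.0° V = 23.12 + j23.12 V.
Step 6 — Current: I = V / Z = 0.02681 + j0.0009706 A = 0.02682∠2.1° A.
Step 7 — Complex power: S = V·I* = 0.6423 + j0.5974 VA.
Step 8 — Real power: P = Re(S) = 0.6423 W.
Step 9 — Reactive power: Q = Im(S) = 0.5974 VAR.
Step 10 — Apparent power: |S| = 0.8772 VA.
Step 11 — Power factor: PF = P/|S| = 0.7322 (lagging).

(a) P = 0.6423 W  (b) Q = 0.5974 VAR  (c) S = 0.8772 VA  (d) PF = 0.7322 (lagging)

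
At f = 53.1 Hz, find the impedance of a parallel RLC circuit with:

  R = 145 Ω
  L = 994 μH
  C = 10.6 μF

Step 1 — Angular frequency: ω = 2π·f = 2π·53.1 = 333.6 rad/s.
Step 2 — Component impedances:
  R: Z = R = 145 Ω
  L: Z = jωL = j·333.6·0.000994 = 0 + j0.3316 Ω
  C: Z = 1/(jωC) = -j/(ω·C) = 0 - j282.8 Ω
Step 3 — Parallel combination: 1/Z_total = 1/R + 1/L + 1/C; Z_total = 0.0007603 + j0.332 Ω = 0.332∠89.9° Ω.

Z = 0.0007603 + j0.332 Ω = 0.332∠89.9° Ω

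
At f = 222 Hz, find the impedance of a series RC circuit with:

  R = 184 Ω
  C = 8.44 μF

Step 1 — Angular frequency: ω = 2π·f = 2π·222 = 1395 rad/s.
Step 2 — Component impedances:
  R: Z = R = 184 Ω
  C: Z = 1/(jωC) = -j/(ω·C) = 0 - j84.94 Ω
Step 3 — Series combination: Z_total = R + C = 184 - j84.94 Ω = 202.7∠-24.8° Ω.

Z = 184 - j84.94 Ω = 202.7∠-24.8° Ω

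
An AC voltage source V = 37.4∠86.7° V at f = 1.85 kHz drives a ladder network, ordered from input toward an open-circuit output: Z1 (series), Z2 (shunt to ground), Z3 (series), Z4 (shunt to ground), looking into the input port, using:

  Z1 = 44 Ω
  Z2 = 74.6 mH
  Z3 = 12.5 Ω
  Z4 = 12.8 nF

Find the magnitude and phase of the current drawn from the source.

Step 1 — Angular frequency: ω = 2π·f = 2π·1850 = 1.162e+04 rad/s.
Step 2 — Component impedances:
  Z1: Z = R = 44 Ω
  Z2: Z = jωL = j·1.162e+04·0.0746 = 0 + j867.1 Ω
  Z3: Z = R = 12.5 Ω
  Z4: Z = 1/(jωC) = -j/(ω·C) = 0 - j6721 Ω
Step 3 — Ladder network (open output): work backward from the far end, alternating series and parallel combinations. Z_in = 44.27 + j995.6 Ω = 996.6∠87.5° Ω.
Step 4 — Source phasor: V = 37.4∠86.7° V = 2.153 + j37.34 V.
Step 5 — Ohm's law: I = V / Z_total = (2.153 + j37.34) / (44.27 + j995.6) = 0.03753 - j0.0004937 A.
Step 6 — Convert to polar: |I| = 0.03753 A, ∠I = -0.8°.

I = 0.03753∠-0.8° A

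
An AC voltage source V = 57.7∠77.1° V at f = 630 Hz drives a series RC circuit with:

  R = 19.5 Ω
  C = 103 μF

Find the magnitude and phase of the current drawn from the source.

Step 1 — Angular frequency: ω = 2π·f = 2π·630 = 3958 rad/s.
Step 2 — Component impedances:
  R: Z = R = 19.5 Ω
  C: Z = 1/(jωC) = -j/(ω·C) = 0 - j2.453 Ω
Step 3 — Series combination: Z_total = R + C = 19.5 - j2.453 Ω = 19.65∠-7.2° Ω.
Step 4 — Source phasor: V = 57.7∠77.1° V = 12.88 + j56.24 V.
Step 5 — Ohm's law: I = V / Z_total = (12.88 + j56.24) / (19.5 - j2.453) = 0.2932 + j2.921 A.
Step 6 — Convert to polar: |I| = 2.936 A, ∠I = 84.3°.

I = 2.936∠84.3° A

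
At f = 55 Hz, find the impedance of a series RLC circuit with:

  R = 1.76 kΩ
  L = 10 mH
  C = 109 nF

Step 1 — Angular frequency: ω = 2π·f = 2π·55 = 345.6 rad/s.
Step 2 — Component impedances:
  R: Z = R = 1760 Ω
  L: Z = jωL = j·345.6·0.01 = 0 + j3.456 Ω
  C: Z = 1/(jωC) = -j/(ω·C) = 0 - j2.655e+04 Ω
Step 3 — Series combination: Z_total = R + L + C = 1760 - j2.654e+04 Ω = 2.66e+04∠-86.2° Ω.

Z = 1760 - j2.654e+04 Ω = 2.66e+04∠-86.2° Ω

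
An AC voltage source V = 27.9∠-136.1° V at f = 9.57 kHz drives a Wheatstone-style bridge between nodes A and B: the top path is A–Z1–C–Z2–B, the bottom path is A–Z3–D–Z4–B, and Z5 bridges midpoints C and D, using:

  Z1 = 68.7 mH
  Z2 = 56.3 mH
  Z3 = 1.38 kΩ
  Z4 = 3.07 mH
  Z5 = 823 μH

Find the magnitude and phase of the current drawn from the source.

Step 1 — Angular frequency: ω = 2π·f = 2π·9570 = 6.013e+04 rad/s.
Step 2 — Component impedances:
  Z1: Z = jωL = j·6.013e+04·0.0687 = 0 + j4131 Ω
  Z2: Z = jωL = j·6.013e+04·0.0563 = 0 + j3385 Ω
  Z3: Z = R = 1380 Ω
  Z4: Z = jωL = j·6.013e+04·0.00307 = 0 + j184.6 Ω
  Z5: Z = jωL = j·6.013e+04·0.000823 = 0 + j49.49 Ω
Step 3 — Bridge requires nodal analysis (the Z5 bridge couples midpoints C and D, so the two paths cannot be reduced to a simple series/parallel combination). Setting node B to ground and injecting 1 A at node A, the 3-node admittance system at A, C, D solves to V_A = Z_AB = 1243 + j585.5 Ω = 1374∠25.2° Ω.
Step 4 — Source phasor: V = 27.9∠-136.1° V = -20.1 - j19.35 V.
Step 5 — Ohm's law: I = V / Z_total = (-20.1 - j19.35) / (1243 + j585.5) = -0.01924 - j0.006502 A.
Step 6 — Convert to polar: |I| = 0.02031 A, ∠I = -161.3°.

I = 0.02031∠-161.3° A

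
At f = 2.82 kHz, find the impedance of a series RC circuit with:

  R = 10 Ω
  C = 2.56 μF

Step 1 — Angular frequency: ω = 2π·f = 2π·2820 = 1.772e+04 rad/s.
Step 2 — Component impedances:
  R: Z = R = 10 Ω
  C: Z = 1/(jωC) = -j/(ω·C) = 0 - j22.05 Ω
Step 3 — Series combination: Z_total = R + C = 10 - j22.05 Ω = 24.21∠-65.6° Ω.

Z = 10 - j22.05 Ω = 24.21∠-65.6° Ω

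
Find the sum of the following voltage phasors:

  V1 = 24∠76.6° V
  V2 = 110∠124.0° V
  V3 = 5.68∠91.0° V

Step 1 — Convert each phasor to rectangular form:
  V1 = 24·(cos(76.6°) + j·sin(76.6°)) = 5.562 + j23.35 V
  V2 = 110·(cos(124.0°) + j·sin(124.0°)) = -61.51 + j91.19 V
  V3 = 5.68·(cos(91.0°) + j·sin(91.0°)) = -0.09913 + j5.679 V
Step 2 — Sum components: V_total = -56.05 + j120.2 V.
Step 3 — Convert to polar: |V_total| = 132.6 V, ∠V_total = 115.0°.

V_total = 132.6∠115.0° V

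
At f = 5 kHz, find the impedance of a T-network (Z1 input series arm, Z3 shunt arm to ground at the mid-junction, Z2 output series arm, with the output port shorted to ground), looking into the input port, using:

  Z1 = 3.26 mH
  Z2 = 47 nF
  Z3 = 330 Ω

Step 1 — Angular frequency: ω = 2π·f = 2π·5000 = 3.142e+04 rad/s.
Step 2 — Component impedances:
  Z1: Z = jωL = j·3.142e+04·0.00326 = 0 + j102.4 Ω
  Z2: Z = 1/(jωC) = -j/(ω·C) = 0 - j677.3 Ω
  Z3: Z = R = 330 Ω
Step 3 — With the output port shorted to ground, the output series arm Z2 runs from the junction to ground; the shunt arm Z3 also runs from the junction to ground. They appear in parallel: Z3 || Z2 = 266.7 - j129.9 Ω.
Step 4 — Series with input arm Z1: Z_in = Z1 + (Z3 || Z2) = 266.7 - j27.53 Ω = 268.1∠-5.9° Ω.

Z = 266.7 - j27.53 Ω = 268.1∠-5.9° Ω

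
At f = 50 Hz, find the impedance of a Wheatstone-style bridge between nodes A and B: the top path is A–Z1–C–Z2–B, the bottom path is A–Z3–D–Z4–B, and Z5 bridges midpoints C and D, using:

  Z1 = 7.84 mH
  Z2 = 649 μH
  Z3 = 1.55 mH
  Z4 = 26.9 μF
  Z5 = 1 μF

Step 1 — Angular frequency: ω = 2π·f = 2π·50 = 314.2 rad/s.
Step 2 — Component impedances:
  Z1: Z = jωL = j·314.2·0.00784 = 0 + j2.463 Ω
  Z2: Z = jωL = j·314.2·0.000649 = 0 + j0.2039 Ω
  Z3: Z = jωL = j·314.2·0.00155 = 0 + j0.4869 Ω
  Z4: Z = 1/(jωC) = -j/(ω·C) = 0 - j118.3 Ω
  Z5: Z = 1/(jωC) = -j/(ω·C) = 0 - j3183 Ω
Step 3 — Bridge requires nodal analysis (the Z5 bridge couples midpoints C and D, so the two paths cannot be reduced to a simple series/parallel combination). Setting node B to ground and injecting 1 A at node A, the 3-node admittance system at A, C, D solves to V_A = Z_AB = 0 + j2.731 Ω = 2.731∠90.0° Ω.

Z = 0 + j2.731 Ω = 2.731∠90.0° Ω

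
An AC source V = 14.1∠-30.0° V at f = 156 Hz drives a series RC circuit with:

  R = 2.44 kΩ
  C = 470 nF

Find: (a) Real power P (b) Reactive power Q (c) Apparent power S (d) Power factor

Step 1 — Angular frequency: ω = 2π·f = 2π·156 = 980.2 rad/s.
Step 2 — Component impedances:
  R: Z = R = 2440 Ω
  C: Z = 1/(jωC) = -j/(ω·C) = 0 - j2171 Ω
Step 3 — Series combination: Z_total = R + C = 2440 - j2171 Ω = 3266∠-41.7° Ω.
Step 4 — Source phasor: V = 14.1∠-30.0° V = 12.21 - j7.05 V.
Step 5 — Current: I = V / Z = 0.004228 + j0.0008724 A = 0.004317∠11.7° A.
Step 6 — Complex power: S = V·I* = 0.04548 - j0.04046 VA.
Step 7 — Real power: P = Re(S) = 0.04548 W.
Step 8 — Reactive power: Q = Im(S) = -0.04046 VAR.
Step 9 — Apparent power: |S| = 0.06088 VA.
Step 10 — Power factor: PF = P/|S| = 0.7471 (leading).

(a) P = 0.04548 W  (b) Q = -0.04046 VAR  (c) S = 0.06088 VA  (d) PF = 0.7471 (leading)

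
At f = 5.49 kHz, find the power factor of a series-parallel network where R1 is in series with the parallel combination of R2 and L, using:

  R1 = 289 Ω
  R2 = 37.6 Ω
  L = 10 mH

Step 1 — Angular frequency: ω = 2π·f = 2π·5490 = 3.449e+04 rad/s.
Step 2 — Component impedances:
  R1: Z = R = 289 Ω
  R2: Z = R = 37.6 Ω
  L: Z = jωL = j·3.449e+04·0.01 = 0 + j344.9 Ω
Step 3 — Parallel branch: R2 || L = 1/(1/R2 + 1/L) = 37.16 + j4.05 Ω.
Step 4 — Series with R1: Z_total = R1 + (R2 || L) = 326.2 + j4.05 Ω = 326.2∠0.7° Ω.
Step 5 — Power factor: PF = cos(φ) = Re(Z)/|Z| = 326.16/326.18 = 0.9999.
Step 6 — Type: Im(Z) = 4.05 ⇒ lagging (phase φ = 0.7°).

PF = 0.9999 (lagging, φ = 0.7°)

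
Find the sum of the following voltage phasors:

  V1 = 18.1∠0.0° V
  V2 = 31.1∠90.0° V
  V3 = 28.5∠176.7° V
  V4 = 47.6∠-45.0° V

Step 1 — Convert each phasor to rectangular form:
  V1 = 18.1·(cos(0.0°) + j·sin(0.0°)) = 18.1 V
  V2 = 31.1·(cos(90.0°) + j·sin(90.0°)) = 0 + j31.1 V
  V3 = 28.5·(cos(176.7°) + j·sin(176.7°)) = -28.45 + j1.641 V
  V4 = 47.6·(cos(-45.0°) + j·sin(-45.0°)) = 33.66 - j33.66 V
Step 2 — Sum components: V_total = 23.31 - j0.9177 V.
Step 3 — Convert to polar: |V_total| = 23.32 V, ∠V_total = -2.3°.

V_total = 23.32∠-2.3° V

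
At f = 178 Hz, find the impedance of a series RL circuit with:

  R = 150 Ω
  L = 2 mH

Step 1 — Angular frequency: ω = 2π·f = 2π·178 = 1118 rad/s.
Step 2 — Component impedances:
  R: Z = R = 150 Ω
  L: Z = jωL = j·1118·0.002 = 0 + j2.237 Ω
Step 3 — Series combination: Z_total = R + L = 150 + j2.237 Ω = 150∠0.9° Ω.

Z = 150 + j2.237 Ω = 150∠0.9° Ω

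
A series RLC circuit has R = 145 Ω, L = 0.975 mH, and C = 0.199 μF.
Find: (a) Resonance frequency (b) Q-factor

Step 1 — Resonance condition Im(Z)=0 gives ω₀ = 1/√(LC).
Step 2 — ω₀ = 1/√(0.000975·1.99e-07) = 7.179e+04 rad/s.
Step 3 — f₀ = ω₀/(2π) = 1.143e+04 Hz.
Step 4 — Series Q: Q = ω₀L/R = 7.179e+04·0.000975/145 = 0.4827.

(a) f₀ = 1.143e+04 Hz  (b) Q = 0.4827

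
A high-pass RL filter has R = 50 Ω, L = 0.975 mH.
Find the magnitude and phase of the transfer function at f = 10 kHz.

Step 1 — Angular frequency: ω = 2π·1e+04 = 6.283e+04 rad/s.
Step 2 — Transfer function: H(jω) = jωL/(R + jωL).
Step 3 — Numerator jωL = j·61.26; denominator R + jωL = 50 + j61.26.
Step 4 — H = 0.6002 + j0.4899.
Step 5 — Magnitude: |H| = 0.7747 (-2.2 dB); phase: φ = 39.2°.

|H| = 0.7747 (-2.2 dB), φ = 39.2°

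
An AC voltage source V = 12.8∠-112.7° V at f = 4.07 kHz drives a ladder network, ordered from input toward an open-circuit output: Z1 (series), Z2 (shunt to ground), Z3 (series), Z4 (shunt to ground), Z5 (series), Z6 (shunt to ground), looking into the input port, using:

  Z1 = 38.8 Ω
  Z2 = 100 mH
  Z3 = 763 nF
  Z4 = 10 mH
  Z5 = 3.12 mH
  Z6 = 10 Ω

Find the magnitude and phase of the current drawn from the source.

Step 1 — Angular frequency: ω = 2π·f = 2π·4070 = 2.557e+04 rad/s.
Step 2 — Component impedances:
  Z1: Z = R = 38.8 Ω
  Z2: Z = jωL = j·2.557e+04·0.1 = 0 + j2557 Ω
  Z3: Z = 1/(jωC) = -j/(ω·C) = 0 - j51.25 Ω
  Z4: Z = jωL = j·2.557e+04·0.01 = 0 + j255.7 Ω
  Z5: Z = jωL = j·2.557e+04·0.00312 = 0 + j79.79 Ω
  Z6: Z = R = 10 Ω
Step 3 — Ladder network (open output): work backward from the far end, alternating series and parallel combinations. Z_in = 44.56 + j9.711 Ω = 45.61∠12.3° Ω.
Step 4 — Source phasor: V = 12.8∠-112.7° V = -4.94 - j11.81 V.
Step 5 — Ohm's law: I = V / Z_total = (-4.94 - j11.81) / (44.56 + j9.711) = -0.161 - j0.2299 A.
Step 6 — Convert to polar: |I| = 0.2807 A, ∠I = -125.0°.

I = 0.2807∠-125.0° A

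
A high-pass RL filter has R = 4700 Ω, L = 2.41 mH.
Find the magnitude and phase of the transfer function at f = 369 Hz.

Step 1 — Angular frequency: ω = 2π·369 = 2318 rad/s.
Step 2 — Transfer function: H(jω) = jωL/(R + jωL).
Step 3 — Numerator jωL = j·5.588; denominator R + jωL = 4700 + j5.588.
Step 4 — H = 1.413e-06 + j0.001189.
Step 5 — Magnitude: |H| = 0.001189 (-58.5 dB); phase: φ = 89.9°.

|H| = 0.001189 (-58.5 dB), φ = 89.9°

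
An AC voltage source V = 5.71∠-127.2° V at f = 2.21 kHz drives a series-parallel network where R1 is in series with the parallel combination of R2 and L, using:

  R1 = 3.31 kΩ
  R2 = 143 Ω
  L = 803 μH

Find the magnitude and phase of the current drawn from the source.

Step 1 — Angular frequency: ω = 2π·f = 2π·2210 = 1.389e+04 rad/s.
Step 2 — Component impedances:
  R1: Z = R = 3310 Ω
  R2: Z = R = 143 Ω
  L: Z = jωL = j·1.389e+04·0.000803 = 0 + j11.15 Ω
Step 3 — Parallel branch: R2 || L = 1/(1/R2 + 1/L) = 0.8642 + j11.08 Ω.
Step 4 — Series with R1: Z_total = R1 + (R2 || L) = 3311 + j11.08 Ω = 3311∠0.2° Ω.
Step 5 — Source phasor: V = 5.71∠-127.2° V = -3.452 - j4.548 V.
Step 6 — Ohm's law: I = V / Z_total = (-3.452 - j4.548) / (3311 + j11.08) = -0.001047 - j0.00137 A.
Step 7 — Convert to polar: |I| = 0.001725 A, ∠I = -127.4°.

I = 0.001725∠-127.4° A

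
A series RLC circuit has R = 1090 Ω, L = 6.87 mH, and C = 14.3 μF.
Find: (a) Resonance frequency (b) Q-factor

Step 1 — Resonance condition Im(Z)=0 gives ω₀ = 1/√(LC).
Step 2 — ω₀ = 1/√(0.00687·1.43e-05) = 3190 rad/s.
Step 3 — f₀ = ω₀/(2π) = 507.8 Hz.
Step 4 — Series Q: Q = ω₀L/R = 3190·0.00687/1090 = 0.02011.

(a) f₀ = 507.8 Hz  (b) Q = 0.02011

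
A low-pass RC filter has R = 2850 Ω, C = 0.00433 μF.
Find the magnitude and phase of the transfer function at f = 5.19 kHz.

Step 1 — Angular frequency: ω = 2π·5190 = 3.261e+04 rad/s.
Step 2 — Transfer function: H(jω) = 1/(1 + jωRC).
Step 3 — Denominator: 1 + jωRC = 1 + j·3.261e+04·2850·4.33e-09 = 1 + j0.4024.
Step 4 — H = 0.8606 - j0.3463.
Step 5 — Magnitude: |H| = 0.9277 (-0.7 dB); phase: φ = -21.9°.

|H| = 0.9277 (-0.7 dB), φ = -21.9°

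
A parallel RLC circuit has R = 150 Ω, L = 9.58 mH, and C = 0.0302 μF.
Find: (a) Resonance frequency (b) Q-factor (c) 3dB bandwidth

Step 1 — Resonance: ω₀ = 1/√(LC) = 1/√(0.00958·3.02e-08) = 5.879e+04 rad/s.
Step 2 — f₀ = ω₀/(2π) = 9357 Hz.
Step 3 — Parallel Q: Q = R/(ω₀L) = 150/(5.879e+04·0.00958) = 0.2663.
Step 4 — Bandwidth: Δω = ω₀/Q = 2.208e+05 rad/s; BW = Δω/(2π) = 3.513e+04 Hz.

(a) f₀ = 9357 Hz  (b) Q = 0.2663  (c) BW = 3.513e+04 Hz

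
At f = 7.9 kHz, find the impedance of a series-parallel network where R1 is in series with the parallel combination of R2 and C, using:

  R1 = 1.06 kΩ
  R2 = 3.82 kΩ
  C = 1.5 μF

Step 1 — Angular frequency: ω = 2π·f = 2π·7900 = 4.964e+04 rad/s.
Step 2 — Component impedances:
  R1: Z = R = 1060 Ω
  R2: Z = R = 3820 Ω
  C: Z = 1/(jωC) = -j/(ω·C) = 0 - j13.43 Ω
Step 3 — Parallel branch: R2 || C = 1/(1/R2 + 1/C) = 0.04722 - j13.43 Ω.
Step 4 — Series with R1: Z_total = R1 + (R2 || C) = 1060 - j13.43 Ω = 1060∠-0.7° Ω.

Z = 1060 - j13.43 Ω = 1060∠-0.7° Ω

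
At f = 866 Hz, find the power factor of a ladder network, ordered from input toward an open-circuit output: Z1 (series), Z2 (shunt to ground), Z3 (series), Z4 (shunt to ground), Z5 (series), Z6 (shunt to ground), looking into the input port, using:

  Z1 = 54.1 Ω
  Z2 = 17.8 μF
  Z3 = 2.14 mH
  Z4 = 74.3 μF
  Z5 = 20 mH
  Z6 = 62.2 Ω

Step 1 — Angular frequency: ω = 2π·f = 2π·866 = 5441 rad/s.
Step 2 — Component impedances:
  Z1: Z = R = 54.1 Ω
  Z2: Z = 1/(jωC) = -j/(ω·C) = 0 - j10.32 Ω
  Z3: Z = jωL = j·5441·0.00214 = 0 + j11.64 Ω
  Z4: Z = 1/(jωC) = -j/(ω·C) = 0 - j2.474 Ω
  Z5: Z = jωL = j·5441·0.02 = 0 + j108.8 Ω
  Z6: Z = R = 62.2 Ω
Step 3 — Ladder network (open output): work backward from the far end, alternating series and parallel combinations. Z_in = 55.96 + j78.7 Ω = 96.57∠54.6° Ω.
Step 4 — Power factor: PF = cos(φ) = Re(Z)/|Z| = 55.96/96.57 = 0.5795.
Step 5 — Type: Im(Z) = 78.7 ⇒ lagging (phase φ = 54.6°).

PF = 0.5795 (lagging, φ = 54.6°)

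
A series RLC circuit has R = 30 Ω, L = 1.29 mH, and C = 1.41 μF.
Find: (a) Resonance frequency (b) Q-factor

Step 1 — Resonance condition Im(Z)=0 gives ω₀ = 1/√(LC).
Step 2 — ω₀ = 1/√(0.00129·1.41e-06) = 2.345e+04 rad/s.
Step 3 — f₀ = ω₀/(2π) = 3732 Hz.
Step 4 — Series Q: Q = ω₀L/R = 2.345e+04·0.00129/30 = 1.008.

(a) f₀ = 3732 Hz  (b) Q = 1.008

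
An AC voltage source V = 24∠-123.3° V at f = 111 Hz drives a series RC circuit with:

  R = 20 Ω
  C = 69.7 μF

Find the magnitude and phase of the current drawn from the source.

Step 1 — Angular frequency: ω = 2π·f = 2π·111 = 697.4 rad/s.
Step 2 — Component impedances:
  R: Z = R = 20 Ω
  C: Z = 1/(jωC) = -j/(ω·C) = 0 - j20.57 Ω
Step 3 — Series combination: Z_total = R + C = 20 - j20.57 Ω = 28.69∠-45.8° Ω.
Step 4 — Source phasor: V = 24∠-123.3° V = -13.18 - j20.06 V.
Step 5 — Ohm's law: I = V / Z_total = (-13.18 - j20.06) / (20 - j20.57) = 0.1811 - j0.8166 A.
Step 6 — Convert to polar: |I| = 0.8365 A, ∠I = -77.5°.

I = 0.8365∠-77.5° A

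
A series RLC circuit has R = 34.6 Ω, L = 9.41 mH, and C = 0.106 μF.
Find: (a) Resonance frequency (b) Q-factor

Step 1 — Resonance condition Im(Z)=0 gives ω₀ = 1/√(LC).
Step 2 — ω₀ = 1/√(0.00941·1.06e-07) = 3.166e+04 rad/s.
Step 3 — f₀ = ω₀/(2π) = 5039 Hz.
Step 4 — Series Q: Q = ω₀L/R = 3.166e+04·0.00941/34.6 = 8.611.

(a) f₀ = 5039 Hz  (b) Q = 8.611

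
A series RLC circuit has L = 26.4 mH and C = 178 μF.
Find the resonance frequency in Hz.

Step 1 — Resonance condition Im(Z)=0 gives ω₀ = 1/√(LC).
Step 2 — ω₀ = 1/√(0.0264·0.000178) = 461.3 rad/s.
Step 3 — f₀ = ω₀/(2π) = 73.42 Hz.

f₀ = 73.42 Hz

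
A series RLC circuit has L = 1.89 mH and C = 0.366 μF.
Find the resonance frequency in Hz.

Step 1 — Resonance condition Im(Z)=0 gives ω₀ = 1/√(LC).
Step 2 — ω₀ = 1/√(0.00189·3.66e-07) = 3.802e+04 rad/s.
Step 3 — f₀ = ω₀/(2π) = 6051 Hz.

f₀ = 6051 Hz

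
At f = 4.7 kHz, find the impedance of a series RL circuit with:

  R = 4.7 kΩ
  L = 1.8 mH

Step 1 — Angular frequency: ω = 2π·f = 2π·4700 = 2.953e+04 rad/s.
Step 2 — Component impedances:
  R: Z = R = 4700 Ω
  L: Z = jωL = j·2.953e+04·0.0018 = 0 + j53.16 Ω
Step 3 — Series combination: Z_total = R + L = 4700 + j53.16 Ω = 4700∠0.6° Ω.

Z = 4700 + j53.16 Ω = 4700∠0.6° Ω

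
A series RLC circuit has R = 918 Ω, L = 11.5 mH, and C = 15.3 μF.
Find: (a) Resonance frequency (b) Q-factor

Step 1 — Resonance condition Im(Z)=0 gives ω₀ = 1/√(LC).
Step 2 — ω₀ = 1/√(0.0115·1.53e-05) = 2384 rad/s.
Step 3 — f₀ = ω₀/(2π) = 379.4 Hz.
Step 4 — Series Q: Q = ω₀L/R = 2384·0.0115/918 = 0.02986.

(a) f₀ = 379.4 Hz  (b) Q = 0.02986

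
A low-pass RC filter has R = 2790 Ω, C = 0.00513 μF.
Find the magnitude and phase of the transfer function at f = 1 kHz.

Step 1 — Angular frequency: ω = 2π·1000 = 6283 rad/s.
Step 2 — Transfer function: H(jω) = 1/(1 + jωRC).
Step 3 — Denominator: 1 + jωRC = 1 + j·6283·2790·5.13e-09 = 1 + j0.08993.
Step 4 — H = 0.992 - j0.08921.
Step 5 — Magnitude: |H| = 0.996 (-0.0 dB); phase: φ = -5.1°.

|H| = 0.996 (-0.0 dB), φ = -5.1°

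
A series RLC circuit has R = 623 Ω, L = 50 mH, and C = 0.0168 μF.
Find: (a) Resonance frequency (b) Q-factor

Step 1 — Resonance condition Im(Z)=0 gives ω₀ = 1/√(LC).
Step 2 — ω₀ = 1/√(0.05·1.68e-08) = 3.45e+04 rad/s.
Step 3 — f₀ = ω₀/(2π) = 5491 Hz.
Step 4 — Series Q: Q = ω₀L/R = 3.45e+04·0.05/623 = 2.769.

(a) f₀ = 5491 Hz  (b) Q = 2.769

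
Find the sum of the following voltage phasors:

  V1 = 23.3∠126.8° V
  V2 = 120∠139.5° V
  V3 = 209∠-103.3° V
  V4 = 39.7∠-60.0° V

Step 1 — Convert each phasor to rectangular form:
  V1 = 23.3·(cos(126.8°) + j·sin(126.8°)) = -13.96 + j18.66 V
  V2 = 120·(cos(139.5°) + j·sin(139.5°)) = -91.25 + j77.93 V
  V3 = 209·(cos(-103.3°) + j·sin(-103.3°)) = -48.08 - j203.4 V
  V4 = 39.7·(cos(-60.0°) + j·sin(-60.0°)) = 19.85 - j34.38 V
Step 2 — Sum components: V_total = -133.4 - j141.2 V.
Step 3 — Convert to polar: |V_total| = 194.3 V, ∠V_total = -133.4°.

V_total = 194.3∠-133.4° V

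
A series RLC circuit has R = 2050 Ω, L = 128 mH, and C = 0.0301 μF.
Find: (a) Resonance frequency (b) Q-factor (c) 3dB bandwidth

Step 1 — Resonance: ω₀ = 1/√(LC) = 1/√(0.128·3.01e-08) = 1.611e+04 rad/s.
Step 2 — f₀ = ω₀/(2π) = 2564 Hz.
Step 3 — Series Q: Q = ω₀L/R = 1.611e+04·0.128/2050 = 1.006.
Step 4 — Bandwidth: Δω = ω₀/Q = 1.602e+04 rad/s; BW = Δω/(2π) = 2549 Hz.

(a) f₀ = 2564 Hz  (b) Q = 1.006  (c) BW = 2549 Hz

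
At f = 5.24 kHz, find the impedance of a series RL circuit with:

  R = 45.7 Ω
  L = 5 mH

Step 1 — Angular frequency: ω = 2π·f = 2π·5240 = 3.292e+04 rad/s.
Step 2 — Component impedances:
  R: Z = R = 45.7 Ω
  L: Z = jωL = j·3.292e+04·0.005 = 0 + j164.6 Ω
Step 3 — Series combination: Z_total = R + L = 45.7 + j164.6 Ω = 170.8∠74.5° Ω.

Z = 45.7 + j164.6 Ω = 170.8∠74.5° Ω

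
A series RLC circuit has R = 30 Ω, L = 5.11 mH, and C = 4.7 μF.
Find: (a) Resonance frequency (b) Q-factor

Step 1 — Resonance condition Im(Z)=0 gives ω₀ = 1/√(LC).
Step 2 — ω₀ = 1/√(0.00511·4.7e-06) = 6453 rad/s.
Step 3 — f₀ = ω₀/(2π) = 1027 Hz.
Step 4 — Series Q: Q = ω₀L/R = 6453·0.00511/30 = 1.099.

(a) f₀ = 1027 Hz  (b) Q = 1.099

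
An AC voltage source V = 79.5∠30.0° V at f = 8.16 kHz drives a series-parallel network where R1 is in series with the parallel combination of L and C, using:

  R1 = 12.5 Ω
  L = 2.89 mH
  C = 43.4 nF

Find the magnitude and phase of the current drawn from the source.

Step 1 — Angular frequency: ω = 2π·f = 2π·8160 = 5.127e+04 rad/s.
Step 2 — Component impedances:
  R1: Z = R = 12.5 Ω
  L: Z = jωL = j·5.127e+04·0.00289 = 0 + j148.2 Ω
  C: Z = 1/(jωC) = -j/(ω·C) = 0 - j449.4 Ω
Step 3 — Parallel branch: L || C = 1/(1/L + 1/C) = 0 + j221.1 Ω.
Step 4 — Series with R1: Z_total = R1 + (L || C) = 12.5 + j221.1 Ω = 221.4∠86.8° Ω.
Step 5 — Source phasor: V = 79.5∠30.0° V = 68.85 + j39.75 V.
Step 6 — Ohm's law: I = V / Z_total = (68.85 + j39.75) / (12.5 + j221.1) = 0.1968 - j0.3003 A.
Step 7 — Convert to polar: |I| = 0.3591 A, ∠I = -56.8°.

I = 0.3591∠-56.8° A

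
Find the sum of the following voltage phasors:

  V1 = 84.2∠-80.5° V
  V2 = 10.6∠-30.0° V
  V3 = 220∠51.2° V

Step 1 — Convert each phasor to rectangular form:
  V1 = 84.2·(cos(-80.5°) + j·sin(-80.5°)) = 13.9 - j83.05 V
  V2 = 10.6·(cos(-30.0°) + j·sin(-30.0°)) = 9.18 - j5.3 V
  V3 = 220·(cos(51.2°) + j·sin(51.2°)) = 137.9 + j171.5 V
Step 2 — Sum components: V_total = 160.9 + j83.11 V.
Step 3 — Convert to polar: |V_total| = 181.1 V, ∠V_total = 27.3°.

V_total = 181.1∠27.3° V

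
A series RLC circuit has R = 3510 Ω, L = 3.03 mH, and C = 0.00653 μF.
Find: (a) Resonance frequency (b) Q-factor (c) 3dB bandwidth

Step 1 — Resonance condition Im(Z)=0 gives ω₀ = 1/√(LC).
Step 2 — ω₀ = 1/√(0.00303·6.53e-09) = 2.248e+05 rad/s.
Step 3 — f₀ = ω₀/(2π) = 3.578e+04 Hz.
Step 4 — Series Q: Q = ω₀L/R = 2.248e+05·0.00303/3510 = 0.1941.
Step 5 — 3dB bandwidth: Δω = ω₀/Q = 1.158e+06 rad/s; BW = Δω/(2π) = 1.844e+05 Hz.

(a) f₀ = 3.578e+04 Hz  (b) Q = 0.1941  (c) BW = 1.844e+05 Hz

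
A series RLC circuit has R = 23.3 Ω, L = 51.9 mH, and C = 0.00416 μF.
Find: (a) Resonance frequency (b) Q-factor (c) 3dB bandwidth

Step 1 — Resonance: ω₀ = 1/√(LC) = 1/√(0.0519·4.16e-09) = 6.806e+04 rad/s.
Step 2 — f₀ = ω₀/(2π) = 1.083e+04 Hz.
Step 3 — Series Q: Q = ω₀L/R = 6.806e+04·0.0519/23.3 = 151.6.
Step 4 — Bandwidth: Δω = ω₀/Q = 448.9 rad/s; BW = Δω/(2π) = 71.45 Hz.

(a) f₀ = 1.083e+04 Hz  (b) Q = 151.6  (c) BW = 71.45 Hz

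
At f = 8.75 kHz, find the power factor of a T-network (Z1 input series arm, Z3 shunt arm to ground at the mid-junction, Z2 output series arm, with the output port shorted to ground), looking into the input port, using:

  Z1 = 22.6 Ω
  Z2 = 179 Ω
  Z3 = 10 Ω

Step 1 — Angular frequency: ω = 2π·f = 2π·8750 = 5.498e+04 rad/s.
Step 2 — Component impedances:
  Z1: Z = R = 22.6 Ω
  Z2: Z = R = 179 Ω
  Z3: Z = R = 10 Ω
Step 3 — With the output port shorted to ground, the output series arm Z2 runs from the junction to ground; the shunt arm Z3 also runs from the junction to ground. They appear in parallel: Z3 || Z2 = 9.471 Ω.
Step 4 — Series with input arm Z1: Z_in = Z1 + (Z3 || Z2) = 32.07 Ω = 32.07∠0.0° Ω.
Step 5 — Power factor: PF = cos(φ) = Re(Z)/|Z| = 32.07/32.07 = 1.
Step 6 — Type: Im(Z) = 0 ⇒ unity (phase φ = 0.0°).

PF = 1 (unity, φ = 0.0°)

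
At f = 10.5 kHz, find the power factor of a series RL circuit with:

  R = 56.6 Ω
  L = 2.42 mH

Step 1 — Angular frequency: ω = 2π·f = 2π·1.05e+04 = 6.597e+04 rad/s.
Step 2 — Component impedances:
  R: Z = R = 56.6 Ω
  L: Z = jωL = j·6.597e+04·0.00242 = 0 + j159.7 Ω
Step 3 — Series combination: Z_total = R + L = 56.6 + j159.7 Ω = 169.4∠70.5° Ω.
Step 4 — Power factor: PF = cos(φ) = Re(Z)/|Z| = 56.6/169.4 = 0.3341.
Step 5 — Type: Im(Z) = 159.7 ⇒ lagging (phase φ = 70.5°).

PF = 0.3341 (lagging, φ = 70.5°)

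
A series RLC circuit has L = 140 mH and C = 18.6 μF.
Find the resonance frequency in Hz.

Step 1 — Resonance condition Im(Z)=0 gives ω₀ = 1/√(LC).
Step 2 — ω₀ = 1/√(0.14·1.86e-05) = 619.7 rad/s.
Step 3 — f₀ = ω₀/(2π) = 98.63 Hz.

f₀ = 98.63 Hz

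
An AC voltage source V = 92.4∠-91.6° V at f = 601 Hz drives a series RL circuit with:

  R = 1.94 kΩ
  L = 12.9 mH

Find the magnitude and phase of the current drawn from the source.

Step 1 — Angular frequency: ω = 2π·f = 2π·601 = 3776 rad/s.
Step 2 — Component impedances:
  R: Z = R = 1940 Ω
  L: Z = jωL = j·3776·0.0129 = 0 + j48.71 Ω
Step 3 — Series combination: Z_total = R + L = 1940 + j48.71 Ω = 1941∠1.4° Ω.
Step 4 — Source phasor: V = 92.4∠-91.6° V = -2.58 - j92.36 V.
Step 5 — Ohm's law: I = V / Z_total = (-2.58 - j92.36) / (1940 + j48.71) = -0.002524 - j0.04755 A.
Step 6 — Convert to polar: |I| = 0.04761 A, ∠I = -93.0°.

I = 0.04761∠-93.0° A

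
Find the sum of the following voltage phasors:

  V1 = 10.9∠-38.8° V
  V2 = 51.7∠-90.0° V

Step 1 — Convert each phasor to rectangular form:
  V1 = 10.9·(cos(-38.8°) + j·sin(-38.8°)) = 8.495 - j6.83 V
  V2 = 51.7·(cos(-90.0°) + j·sin(-90.0°)) = 0 - j51.7 V
Step 2 — Sum components: V_total = 8.495 - j58.53 V.
Step 3 — Convert to polar: |V_total| = 59.14 V, ∠V_total = -81.7°.

V_total = 59.14∠-81.7° V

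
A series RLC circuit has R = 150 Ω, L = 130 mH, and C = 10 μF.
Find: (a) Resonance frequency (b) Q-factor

Step 1 — Resonance condition Im(Z)=0 gives ω₀ = 1/√(LC).
Step 2 — ω₀ = 1/√(0.13·1e-05) = 877.1 rad/s.
Step 3 — f₀ = ω₀/(2π) = 139.6 Hz.
Step 4 — Series Q: Q = ω₀L/R = 877.1·0.13/150 = 0.7601.

(a) f₀ = 139.6 Hz  (b) Q = 0.7601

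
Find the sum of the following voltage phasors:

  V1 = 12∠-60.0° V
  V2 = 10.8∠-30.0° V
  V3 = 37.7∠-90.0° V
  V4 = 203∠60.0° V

Step 1 — Convert each phasor to rectangular form:
  V1 = 12·(cos(-60.0°) + j·sin(-60.0°)) = 6 - j10.39 V
  V2 = 10.8·(cos(-30.0°) + j·sin(-30.0°)) = 9.353 - j5.4 V
  V3 = 37.7·(cos(-90.0°) + j·sin(-90.0°)) = 0 - j37.7 V
  V4 = 203·(cos(60.0°) + j·sin(60.0°)) = 101.5 + j175.8 V
Step 2 — Sum components: V_total = 116.9 + j122.3 V.
Step 3 — Convert to polar: |V_total| = 169.2 V, ∠V_total = 46.3°.

V_total = 169.2∠46.3° V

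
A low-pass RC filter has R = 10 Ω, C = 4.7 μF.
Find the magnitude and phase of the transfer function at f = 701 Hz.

Step 1 — Angular frequency: ω = 2π·701 = 4405 rad/s.
Step 2 — Transfer function: H(jω) = 1/(1 + jωRC).
Step 3 — Denominator: 1 + jωRC = 1 + j·4405·10·4.7e-06 = 1 + j0.207.
Step 4 — H = 0.9589 - j0.1985.
Step 5 — Magnitude: |H| = 0.9792 (-0.2 dB); phase: φ = -11.7°.

|H| = 0.9792 (-0.2 dB), φ = -11.7°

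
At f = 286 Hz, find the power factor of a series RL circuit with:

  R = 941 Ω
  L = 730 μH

Step 1 — Angular frequency: ω = 2π·f = 2π·286 = 1797 rad/s.
Step 2 — Component impedances:
  R: Z = R = 941 Ω
  L: Z = jωL = j·1797·0.00073 = 0 + j1.312 Ω
Step 3 — Series combination: Z_total = R + L = 941 + j1.312 Ω = 941∠0.1° Ω.
Step 4 — Power factor: PF = cos(φ) = Re(Z)/|Z| = 941/941 = 1.
Step 5 — Type: Im(Z) = 1.312 ⇒ lagging (phase φ = 0.1°).

PF = 1 (lagging, φ = 0.1°)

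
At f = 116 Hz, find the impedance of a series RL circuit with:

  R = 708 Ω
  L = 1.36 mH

Step 1 — Angular frequency: ω = 2π·f = 2π·116 = 728.8 rad/s.
Step 2 — Component impedances:
  R: Z = R = 708 Ω
  L: Z = jωL = j·728.8·0.00136 = 0 + j0.9912 Ω
Step 3 — Series combination: Z_total = R + L = 708 + j0.9912 Ω = 708∠0.1° Ω.

Z = 708 + j0.9912 Ω = 708∠0.1° Ω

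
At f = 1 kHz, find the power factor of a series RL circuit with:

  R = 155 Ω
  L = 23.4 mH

Step 1 — Angular frequency: ω = 2π·f = 2π·1000 = 6283 rad/s.
Step 2 — Component impedances:
  R: Z = R = 155 Ω
  L: Z = jωL = j·6283·0.0234 = 0 + j147 Ω
Step 3 — Series combination: Z_total = R + L = 155 + j147 Ω = 213.6∠43.5° Ω.
Step 4 — Power factor: PF = cos(φ) = Re(Z)/|Z| = 155/213.64 = 0.7255.
Step 5 — Type: Im(Z) = 147 ⇒ lagging (phase φ = 43.5°).

PF = 0.7255 (lagging, φ = 43.5°)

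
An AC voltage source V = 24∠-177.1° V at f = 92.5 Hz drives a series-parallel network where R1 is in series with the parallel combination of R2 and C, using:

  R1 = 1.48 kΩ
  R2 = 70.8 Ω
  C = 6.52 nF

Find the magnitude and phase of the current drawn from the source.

Step 1 — Angular frequency: ω = 2π·f = 2π·92.5 = 581.2 rad/s.
Step 2 — Component impedances:
  R1: Z = R = 1480 Ω
  R2: Z = R = 70.8 Ω
  C: Z = 1/(jωC) = -j/(ω·C) = 0 - j2.639e+05 Ω
Step 3 — Parallel branch: R2 || C = 1/(1/R2 + 1/C) = 70.8 - j0.01899 Ω.
Step 4 — Series with R1: Z_total = R1 + (R2 || C) = 1551 - j0.01899 Ω = 1551∠-0.0° Ω.
Step 5 — Source phasor: V = 24∠-177.1° V = -23.97 - j1.214 V.
Step 6 — Ohm's law: I = V / Z_total = (-23.97 - j1.214) / (1551 - j0.01899) = -0.01546 - j0.0007832 A.
Step 7 — Convert to polar: |I| = 0.01548 A, ∠I = -177.1°.

I = 0.01548∠-177.1° A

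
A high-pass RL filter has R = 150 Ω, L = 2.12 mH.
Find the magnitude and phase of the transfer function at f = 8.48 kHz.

Step 1 — Angular frequency: ω = 2π·8480 = 5.328e+04 rad/s.
Step 2 — Transfer function: H(jω) = jωL/(R + jωL).
Step 3 — Numerator jωL = j·113; denominator R + jωL = 150 + j113.
Step 4 — H = 0.3619 + j0.4805.
Step 5 — Magnitude: |H| = 0.6016 (-4.4 dB); phase: φ = 53.0°.

|H| = 0.6016 (-4.4 dB), φ = 53.0°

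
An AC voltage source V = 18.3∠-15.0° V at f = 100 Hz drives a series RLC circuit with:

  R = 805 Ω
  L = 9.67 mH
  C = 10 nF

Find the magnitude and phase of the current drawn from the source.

Step 1 — Angular frequency: ω = 2π·f = 2π·100 = 628.3 rad/s.
Step 2 — Component impedances:
  R: Z = R = 805 Ω
  L: Z = jωL = j·628.3·0.00967 = 0 + j6.076 Ω
  C: Z = 1/(jωC) = -j/(ω·C) = 0 - j1.592e+05 Ω
Step 3 — Series combination: Z_total = R + L + C = 805 - j1.591e+05 Ω = 1.592e+05∠-89.7° Ω.
Step 4 — Source phasor: V = 18.3∠-15.0° V = 17.68 - j4.736 V.
Step 5 — Ohm's law: I = V / Z_total = (17.68 - j4.736) / (805 - j1.591e+05) = 3.032e-05 + j0.0001109 A.
Step 6 — Convert to polar: |I| = 0.000115 A, ∠I = 74.7°.

I = 0.000115∠74.7° A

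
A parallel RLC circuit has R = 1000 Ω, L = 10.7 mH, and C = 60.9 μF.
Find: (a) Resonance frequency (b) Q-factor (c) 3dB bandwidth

Step 1 — Resonance: ω₀ = 1/√(LC) = 1/√(0.0107·6.09e-05) = 1239 rad/s.
Step 2 — f₀ = ω₀/(2π) = 197.2 Hz.
Step 3 — Parallel Q: Q = R/(ω₀L) = 1000/(1239·0.0107) = 75.44.
Step 4 — Bandwidth: Δω = ω₀/Q = 16.42 rad/s; BW = Δω/(2π) = 2.613 Hz.

(a) f₀ = 197.2 Hz  (b) Q = 75.44  (c) BW = 2.613 Hz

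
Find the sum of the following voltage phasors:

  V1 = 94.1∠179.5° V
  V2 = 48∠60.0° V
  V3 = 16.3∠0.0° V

Step 1 — Convert each phasor to rectangular form:
  V1 = 94.1·(cos(179.5°) + j·sin(179.5°)) = -94.1 + j0.8212 V
  V2 = 48·(cos(60.0°) + j·sin(60.0°)) = 24 + j41.57 V
  V3 = 16.3·(cos(0.0°) + j·sin(0.0°)) = 16.3 V
Step 2 — Sum components: V_total = -53.8 + j42.39 V.
Step 3 — Convert to polar: |V_total| = 68.49 V, ∠V_total = 141.8°.

V_total = 68.49∠141.8° V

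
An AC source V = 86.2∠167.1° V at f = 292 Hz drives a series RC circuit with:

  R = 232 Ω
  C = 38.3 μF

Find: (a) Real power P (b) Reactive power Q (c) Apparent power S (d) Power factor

Step 1 — Angular frequency: ω = 2π·f = 2π·292 = 1835 rad/s.
Step 2 — Component impedances:
  R: Z = R = 232 Ω
  C: Z = 1/(jωC) = -j/(ω·C) = 0 - j14.23 Ω
Step 3 — Series combination: Z_total = R + C = 232 - j14.23 Ω = 232.4∠-3.5° Ω.
Step 4 — Source phasor: V = 86.2∠167.1° V = -84.02 + j19.24 V.
Step 5 — Current: I = V / Z = -0.3659 + j0.06051 A = 0.3709∠170.6° A.
Step 6 — Complex power: S = V·I* = 31.91 - j1.957 VA.
Step 7 — Real power: P = Re(S) = 31.91 W.
Step 8 — Reactive power: Q = Im(S) = -1.957 VAR.
Step 9 — Apparent power: |S| = 31.97 VA.
Step 10 — Power factor: PF = P/|S| = 0.9981 (leading).

(a) P = 31.91 W  (b) Q = -1.957 VAR  (c) S = 31.97 VA  (d) PF = 0.9981 (leading)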